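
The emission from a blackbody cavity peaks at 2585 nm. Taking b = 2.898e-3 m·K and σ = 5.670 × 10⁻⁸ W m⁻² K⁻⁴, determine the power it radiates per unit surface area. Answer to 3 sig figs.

Wien's law: T = b/λ_max = 2.898×10⁻³/2.585×10⁻⁶ = 1121.08 K.
Then I = σT⁴ = 5.670×10⁻⁸×(1121.08)⁴ = 8.96×10⁴ W/m².

I ≈ 8.96×10⁴ W/m²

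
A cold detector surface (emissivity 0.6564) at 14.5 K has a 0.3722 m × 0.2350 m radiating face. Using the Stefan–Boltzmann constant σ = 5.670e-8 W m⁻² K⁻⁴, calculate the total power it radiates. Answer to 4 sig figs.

Area A = 0.3722 × 0.2350 = 0.087467 m².
P = εσAT⁴ = 0.6564 × 5.670×10⁻⁸ × 0.087467 × (14.5)⁴ = 1.439×10⁻⁴ W.

P ≈ 1.439×10⁻⁴ W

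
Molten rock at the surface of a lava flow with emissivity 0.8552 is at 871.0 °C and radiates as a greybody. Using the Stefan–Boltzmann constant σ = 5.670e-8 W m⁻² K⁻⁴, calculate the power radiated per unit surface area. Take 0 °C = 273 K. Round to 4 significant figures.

I ≈ 8.305×10⁴ W/m²

T = 871.0 °C + 273 = 1144.0 K.
Stefan–Boltzmann: I = εσT⁴ = 0.8552 × 5.670×10⁻⁸ × (1144.0)⁴ = 8.305×10⁴ W/m².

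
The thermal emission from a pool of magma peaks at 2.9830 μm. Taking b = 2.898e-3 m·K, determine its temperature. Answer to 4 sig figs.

Wien's law gives T = b/λ_max = (2.898×10⁻³ m·K)/(2.9830×10⁻⁶ m) = 971.5 K.

T ≈ 971.5 K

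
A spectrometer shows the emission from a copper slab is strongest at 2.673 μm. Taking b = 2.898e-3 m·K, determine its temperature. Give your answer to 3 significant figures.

Wien's law gives T = b/λ_max = (2.898×10⁻³ m·K)/(2.673×10⁻⁶ m) = 1.08×10³ K.

T ≈ 1.08×10³ K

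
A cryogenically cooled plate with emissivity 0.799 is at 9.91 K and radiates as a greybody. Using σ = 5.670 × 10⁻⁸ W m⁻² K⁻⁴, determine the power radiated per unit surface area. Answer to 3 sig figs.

I ≈ 4.37×10⁻⁴ W/m²

Stefan–Boltzmann: I = εσT⁴ = 0.799 × 5.670×10⁻⁸ × (9.91)⁴ = 4.37×10⁻⁴ W/m².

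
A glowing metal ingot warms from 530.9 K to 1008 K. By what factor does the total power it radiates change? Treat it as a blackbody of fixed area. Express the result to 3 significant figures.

P₂/P₁ ≈ 13.0

P ∝ T⁴, so P₂/P₁ = (T₂/T₁)⁴ = (1008/530.9)⁴ = (1.89866)⁴ = 13.0.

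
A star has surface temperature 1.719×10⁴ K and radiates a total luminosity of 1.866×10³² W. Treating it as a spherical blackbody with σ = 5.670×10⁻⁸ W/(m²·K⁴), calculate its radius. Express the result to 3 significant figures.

R ≈ 5.48×10¹⁰ m

L = 4πR²σT⁴ ⇒ R = √(L/(4πσT⁴)).
σT⁴ = 4.95093×10⁹ W/m², so R = √(1.866×10³²/(4π×4.95093×10⁹)) = 5.48×10¹⁰ m.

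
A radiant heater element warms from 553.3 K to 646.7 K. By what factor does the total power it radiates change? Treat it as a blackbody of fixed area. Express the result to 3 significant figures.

P₂/P₁ ≈ 1.87

P ∝ T⁴, so P₂/P₁ = (T₂/T₁)⁴ = (646.7/553.3)⁴ = (1.16881)⁴ = 1.87.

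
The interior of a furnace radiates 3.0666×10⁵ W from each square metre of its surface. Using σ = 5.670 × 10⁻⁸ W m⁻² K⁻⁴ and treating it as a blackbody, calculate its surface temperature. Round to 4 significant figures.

I = σT⁴, so T = (I/σ)^(1/4) = (3.0666×10⁵/(5.670×10⁻⁸))^(1/4) = 1525 K.

T ≈ 1525 K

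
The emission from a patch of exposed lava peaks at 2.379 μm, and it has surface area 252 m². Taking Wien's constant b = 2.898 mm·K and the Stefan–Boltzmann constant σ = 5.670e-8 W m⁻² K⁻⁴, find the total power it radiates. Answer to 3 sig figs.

P ≈ 3.15×10⁷ W

Wien's law: T = b/λ_max = 2.898×10⁻³/2.379×10⁻⁶ = 1218.16 K.
Area A = 252 m².
Then P = σAT⁴ = 5.670×10⁻⁸×252×(1218.16)⁴ = 3.15×10⁷ W.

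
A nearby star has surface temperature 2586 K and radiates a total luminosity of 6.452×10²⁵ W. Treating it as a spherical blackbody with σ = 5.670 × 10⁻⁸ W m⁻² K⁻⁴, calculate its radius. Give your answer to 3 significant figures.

R ≈ 1.42×10⁹ m

L = 4πR²σT⁴ ⇒ R = √(L/(4πσT⁴)).
σT⁴ = 2.53570×10⁶ W/m², so R = √(6.452×10²⁵/(4π×2.53570×10⁶)) = 1.42×10⁹ m.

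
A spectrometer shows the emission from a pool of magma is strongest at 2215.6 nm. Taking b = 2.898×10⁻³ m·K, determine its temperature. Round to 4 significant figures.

Wien's law gives T = b/λ_max = (2.898×10⁻³ m·K)/(2.2156×10⁻⁶ m) = 1308 K.

T ≈ 1308 K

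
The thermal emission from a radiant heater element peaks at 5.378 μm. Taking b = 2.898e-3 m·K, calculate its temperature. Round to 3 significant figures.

T ≈ 539 K

Wien's law gives T = b/λ_max = (2.898×10⁻³ m·K)/(5.378×10⁻⁶ m) = 539 K.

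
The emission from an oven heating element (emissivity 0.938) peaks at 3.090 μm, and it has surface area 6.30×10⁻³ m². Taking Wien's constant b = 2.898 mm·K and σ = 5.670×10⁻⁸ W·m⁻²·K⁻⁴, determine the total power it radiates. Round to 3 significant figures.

P ≈ 259 W

Wien's law: T = b/λ_max = 2.898×10⁻³/3.090×10⁻⁶ = 937.864 K.
Area A = 6.30×10⁻³ m².
Then P = εσAT⁴ = 0.938×5.670×10⁻⁸×6.30×10⁻³×(937.864)⁴ = 259 W.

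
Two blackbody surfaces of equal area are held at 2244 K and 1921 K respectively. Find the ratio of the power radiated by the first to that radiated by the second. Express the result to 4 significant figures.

With equal areas, P₁/P₂ = (T₁/T₂)⁴ = (2244/1921)⁴ = 1.862.

P₁/P₂ ≈ 1.862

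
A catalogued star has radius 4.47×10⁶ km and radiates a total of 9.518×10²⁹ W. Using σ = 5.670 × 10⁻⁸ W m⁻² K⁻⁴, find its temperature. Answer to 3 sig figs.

Surface area A = 4πR² = 4π(4.47×10⁹ m)² = 2.51087×10²⁰ m².
P = σAT⁴ ⇒ T = (P/(σA))^(1/4) = (9.518×10²⁹/(5.670×10⁻⁸×2.51087×10²⁰))^(1/4) = 1.61×10⁴ K.

T ≈ 1.61×10⁴ K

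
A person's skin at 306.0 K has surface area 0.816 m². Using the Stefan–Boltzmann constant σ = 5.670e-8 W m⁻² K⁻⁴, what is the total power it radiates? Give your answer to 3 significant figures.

P ≈ 406 W

Area A = 0.816 m².
P = σAT⁴ = 5.670×10⁻⁸ × 0.816 × (306.0)⁴ = 406 W.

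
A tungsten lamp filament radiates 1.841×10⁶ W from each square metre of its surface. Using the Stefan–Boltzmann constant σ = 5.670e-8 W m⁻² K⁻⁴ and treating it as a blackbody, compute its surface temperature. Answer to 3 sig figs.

T ≈ 2.39×10³ K

I = σT⁴, so T = (I/σ)^(1/4) = (1.841×10⁶/(5.670×10⁻⁸))^(1/4) = 2.39×10³ K.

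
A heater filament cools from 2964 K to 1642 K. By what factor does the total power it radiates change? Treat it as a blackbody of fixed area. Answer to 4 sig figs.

P₂/P₁ ≈ 0.09418

P ∝ T⁴, so P₂/P₁ = (T₂/T₁)⁴ = (1642/2964)⁴ = (0.553981)⁴ = 0.09418.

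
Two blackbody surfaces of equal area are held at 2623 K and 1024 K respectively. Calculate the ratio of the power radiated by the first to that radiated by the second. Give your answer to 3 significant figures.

With equal areas, P₁/P₂ = (T₁/T₂)⁴ = (2623/1024)⁴ = 43.1.

P₁/P₂ ≈ 43.1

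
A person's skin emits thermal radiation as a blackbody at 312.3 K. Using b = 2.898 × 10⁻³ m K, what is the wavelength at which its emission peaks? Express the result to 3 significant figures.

λ_max ≈ 9.28 μm

Wien's displacement law: λ_max = b/T = (2.898×10⁻³ m·K)/(312.3 K) = 9.280×10⁻⁶ m.
That is 9.28 μm, in the infrared range.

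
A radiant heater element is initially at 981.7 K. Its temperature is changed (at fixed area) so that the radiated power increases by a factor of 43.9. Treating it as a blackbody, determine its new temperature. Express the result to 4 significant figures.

T₂ ≈ 2527 K

P ∝ T⁴, so T₂/T₁ = (P₂/P₁)^(1/4) = (43.9)^(1/4) = 2.57404.
T₂ = 981.7 × 2.57404 = 2527 K.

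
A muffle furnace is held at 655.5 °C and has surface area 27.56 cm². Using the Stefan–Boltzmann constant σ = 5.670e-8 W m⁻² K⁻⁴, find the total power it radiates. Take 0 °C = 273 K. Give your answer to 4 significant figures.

T = 655.5 °C + 273 = 928.5 K.
Area A = 27.56 cm² = 2.756×10⁻³ m².
P = σAT⁴ = 5.670×10⁻⁸ × 2.756×10⁻³ × (928.5)⁴ = 116.1 W.

P ≈ 116.1 W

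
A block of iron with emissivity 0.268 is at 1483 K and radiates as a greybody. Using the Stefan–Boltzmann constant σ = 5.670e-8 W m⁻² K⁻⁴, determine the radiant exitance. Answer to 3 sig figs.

Stefan–Boltzmann: I = εσT⁴ = 0.268 × 5.670×10⁻⁸ × (1483)⁴ = 7.35×10⁴ W/m².

I ≈ 7.35×10⁴ W/m²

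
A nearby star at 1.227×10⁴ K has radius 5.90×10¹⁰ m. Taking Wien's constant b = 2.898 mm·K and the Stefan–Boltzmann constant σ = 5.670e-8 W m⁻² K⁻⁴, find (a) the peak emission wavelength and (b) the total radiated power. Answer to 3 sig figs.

λ_max ≈ 236 nm; P ≈ 5.62×10³¹ W

(a) λ_max = b/T = 2.898×10⁻³/1.227×10⁴ = 2.362×10⁻⁷ m = 236 nm.
Surface area A = 4πR² = 4π(5.90×10¹⁰ m)² = 4.37435×10²² m².
(b) P = σAT⁴ = 5.670×10⁻⁸×4.37435×10²²×(1.227×10⁴)⁴ = 5.62×10³¹ W.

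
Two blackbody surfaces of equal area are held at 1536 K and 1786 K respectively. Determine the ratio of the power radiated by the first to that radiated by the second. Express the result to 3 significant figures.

With equal areas, P₁/P₂ = (T₁/T₂)⁴ = (1536/1786)⁴ = 0.547.

P₁/P₂ ≈ 0.547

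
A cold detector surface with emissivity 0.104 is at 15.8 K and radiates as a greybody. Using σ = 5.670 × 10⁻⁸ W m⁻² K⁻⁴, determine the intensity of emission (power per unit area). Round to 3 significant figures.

I ≈ 3.67×10⁻⁴ W/m²

Stefan–Boltzmann: I = εσT⁴ = 0.104 × 5.670×10⁻⁸ × (15.8)⁴ = 3.67×10⁻⁴ W/m².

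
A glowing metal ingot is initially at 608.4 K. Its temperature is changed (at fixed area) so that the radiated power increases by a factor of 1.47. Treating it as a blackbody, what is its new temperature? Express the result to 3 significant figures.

P ∝ T⁴, so T₂/T₁ = (P₂/P₁)^(1/4) = (1.47)^(1/4) = 1.10111.
T₂ = 608.4 × 1.10111 = 670 K.

T₂ ≈ 670 K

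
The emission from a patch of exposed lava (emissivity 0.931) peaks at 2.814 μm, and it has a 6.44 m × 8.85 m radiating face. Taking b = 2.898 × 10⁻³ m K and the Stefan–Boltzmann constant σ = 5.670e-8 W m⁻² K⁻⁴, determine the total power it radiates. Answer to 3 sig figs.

P ≈ 3.38×10⁶ W

Wien's law: T = b/λ_max = 2.898×10⁻³/2.814×10⁻⁶ = 1029.85 K.
Area A = 6.44 × 8.85 = 56.994 m².
Then P = εσAT⁴ = 0.931×5.670×10⁻⁸×56.994×(1029.85)⁴ = 3.38×10⁶ W.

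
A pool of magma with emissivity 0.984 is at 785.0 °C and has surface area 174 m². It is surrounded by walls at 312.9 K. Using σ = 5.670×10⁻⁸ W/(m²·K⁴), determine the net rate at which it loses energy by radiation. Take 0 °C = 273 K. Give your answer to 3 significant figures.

Net loss ≈ 1.21×10⁷ W

T = 785.0 °C + 273 = 1058.0 K.
Area A = 174 m².
Net radiated power P_net = εσA(T⁴ − T₀⁴) = 0.984×5.670×10⁻⁸×174×(1058.0⁴ − 312.9⁴).
T⁴ − T₀⁴ = 1.25298×10¹² − 9.58567×10⁹ = 1.24339×10¹² K⁴, so P_net = 1.21×10⁷ W.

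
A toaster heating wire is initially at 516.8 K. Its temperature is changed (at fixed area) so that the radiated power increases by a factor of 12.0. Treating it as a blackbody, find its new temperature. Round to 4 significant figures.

T₂ ≈ 961.9 K

P ∝ T⁴, so T₂/T₁ = (P₂/P₁)^(1/4) = (12.0)^(1/4) = 1.86121.
T₂ = 516.8 × 1.86121 = 961.9 K.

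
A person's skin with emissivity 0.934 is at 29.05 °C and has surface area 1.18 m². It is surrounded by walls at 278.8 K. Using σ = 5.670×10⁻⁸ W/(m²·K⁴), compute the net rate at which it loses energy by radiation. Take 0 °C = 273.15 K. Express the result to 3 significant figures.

Net loss ≈ 144 W

T = 29.05 °C + 273.15 = 302.20 K.
Area A = 1.18 m².
Net radiated power P_net = εσA(T⁴ − T₀⁴) = 0.934×5.670×10⁻⁸×1.18×(302.20⁴ − 278.8⁴).
T⁴ − T₀⁴ = 8.34023×10⁹ − 6.04187×10⁹ = 2.29836×10⁹ K⁴, so P_net = 144 W.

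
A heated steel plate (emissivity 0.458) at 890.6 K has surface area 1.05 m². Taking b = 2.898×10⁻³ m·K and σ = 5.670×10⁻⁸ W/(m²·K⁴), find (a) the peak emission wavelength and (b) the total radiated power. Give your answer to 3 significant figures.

λ_max ≈ 3.25 μm; P ≈ 1.72×10⁴ W

(a) λ_max = b/T = 2.898×10⁻³/890.6 = 3.254×10⁻⁶ m = 3.25 μm.
Area A = 1.05 m².
(b) P = εσAT⁴ = 0.458×5.670×10⁻⁸×1.05×(890.6)⁴ = 1.72×10⁴ W.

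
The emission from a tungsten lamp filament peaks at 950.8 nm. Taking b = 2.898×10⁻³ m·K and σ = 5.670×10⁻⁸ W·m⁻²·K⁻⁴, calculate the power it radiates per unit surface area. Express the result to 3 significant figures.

Wien's law: T = b/λ_max = 2.898×10⁻³/9.508×10⁻⁷ = 3047.96 K.
Then I = σT⁴ = 5.670×10⁻⁸×(3047.96)⁴ = 4.89×10⁶ W/m².

I ≈ 4.89×10⁶ W/m²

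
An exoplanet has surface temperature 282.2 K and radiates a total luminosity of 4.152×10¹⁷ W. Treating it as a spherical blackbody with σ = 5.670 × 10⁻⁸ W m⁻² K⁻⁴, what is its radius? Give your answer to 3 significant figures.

R ≈ 9.59×10⁶ m

L = 4πR²σT⁴ ⇒ R = √(L/(4πσT⁴)).
σT⁴ = 359.593 W/m², so R = √(4.152×10¹⁷/(4π×359.593)) = 9.59×10⁶ m.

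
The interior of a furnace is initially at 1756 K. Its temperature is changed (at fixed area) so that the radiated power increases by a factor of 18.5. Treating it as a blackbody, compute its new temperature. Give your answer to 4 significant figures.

T₂ ≈ 3642 K

P ∝ T⁴, so T₂/T₁ = (P₂/P₁)^(1/4) = (18.5)^(1/4) = 2.07392.
T₂ = 1756 × 2.07392 = 3642 K.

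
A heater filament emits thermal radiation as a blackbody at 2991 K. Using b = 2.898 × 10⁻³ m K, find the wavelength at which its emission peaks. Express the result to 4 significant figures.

Wien's displacement law: λ_max = b/T = (2.898×10⁻³ m·K)/(2991 K) = 9.6891×10⁻⁷ m.
That is 968.9 nm, in the infrared range.

λ_max ≈ 968.9 nm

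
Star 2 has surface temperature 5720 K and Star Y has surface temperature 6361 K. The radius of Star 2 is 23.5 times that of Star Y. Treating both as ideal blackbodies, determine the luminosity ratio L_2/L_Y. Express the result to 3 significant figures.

L ∝ R²T⁴, so L_2/L_Y = (R_2/R_Y)²(T_2/T_Y)⁴ = (23.5)² × (5720/6361)⁴ = 552.25 × 0.653857 = 361.

L_2/L_Y ≈ 361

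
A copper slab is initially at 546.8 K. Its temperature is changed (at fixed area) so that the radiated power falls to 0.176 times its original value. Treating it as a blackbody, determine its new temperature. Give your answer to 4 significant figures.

P ∝ T⁴, so T₂/T₁ = (P₂/P₁)^(1/4) = (0.176)^(1/4) = 0.647706.
T₂ = 546.8 × 0.647706 = 354.2 K.

T₂ ≈ 354.2 K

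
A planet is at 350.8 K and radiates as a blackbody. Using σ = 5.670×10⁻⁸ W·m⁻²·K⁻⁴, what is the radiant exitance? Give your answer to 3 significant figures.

Stefan–Boltzmann: I = σT⁴ = 5.670×10⁻⁸ × (350.8)⁴ = 859 W/m².

I ≈ 859 W/m²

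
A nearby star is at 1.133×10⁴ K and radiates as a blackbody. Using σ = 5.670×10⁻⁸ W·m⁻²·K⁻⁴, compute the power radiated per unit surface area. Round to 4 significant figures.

I ≈ 9.343×10⁸ W/m²

Stefan–Boltzmann: I = σT⁴ = 5.670×10⁻⁸ × (1.133×10⁴)⁴ = 9.343×10⁸ W/m².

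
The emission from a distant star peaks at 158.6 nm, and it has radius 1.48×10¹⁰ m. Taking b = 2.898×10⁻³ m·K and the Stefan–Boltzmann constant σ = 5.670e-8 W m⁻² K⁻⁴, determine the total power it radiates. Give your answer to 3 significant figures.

P ≈ 1.74×10³¹ W

Wien's law: T = b/λ_max = 2.898×10⁻³/1.586×10⁻⁷ = 18272.4 K.
Surface area A = 4πR² = 4π(1.48×10¹⁰ m)² = 2.75254×10²¹ m².
Then P = σAT⁴ = 5.670×10⁻⁸×2.75254×10²¹×(18272.4)⁴ = 1.74×10³¹ W.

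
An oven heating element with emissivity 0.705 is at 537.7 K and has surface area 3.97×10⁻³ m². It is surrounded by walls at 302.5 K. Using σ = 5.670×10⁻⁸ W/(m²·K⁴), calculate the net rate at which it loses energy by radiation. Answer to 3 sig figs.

Net loss ≈ 11.9 W

Area A = 3.97×10⁻³ m².
Net radiated power P_net = εσA(T⁴ − T₀⁴) = 0.705×5.670×10⁻⁸×3.97×10⁻³×(537.7⁴ − 302.5⁴).
T⁴ − T₀⁴ = 8.35911×10¹⁰ − 8.37339×10⁹ = 7.52177×10¹⁰ K⁴, so P_net = 11.9 W.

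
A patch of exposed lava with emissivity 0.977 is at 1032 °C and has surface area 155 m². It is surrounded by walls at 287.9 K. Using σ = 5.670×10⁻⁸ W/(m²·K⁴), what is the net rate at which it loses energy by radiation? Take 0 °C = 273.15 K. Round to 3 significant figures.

Net loss ≈ 2.49×10⁷ W

T = 1032 °C + 273.15 = 1305.15 K.
Area A = 155 m².
Net radiated power P_net = εσA(T⁴ − T₀⁴) = 0.977×5.670×10⁻⁸×155×(1305.15⁴ − 287.9⁴).
T⁴ − T₀⁴ = 2.90163×10¹² − 6.87016×10⁹ = 2.89476×10¹² K⁴, so P_net = 2.49×10⁷ W.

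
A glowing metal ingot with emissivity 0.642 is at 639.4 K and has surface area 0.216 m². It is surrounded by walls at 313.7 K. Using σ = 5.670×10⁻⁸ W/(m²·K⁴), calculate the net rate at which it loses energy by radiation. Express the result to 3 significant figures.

Net loss ≈ 1.24×10³ W

Area A = 0.216 m².
Net radiated power P_net = εσA(T⁴ − T₀⁴) = 0.642×5.670×10⁻⁸×0.216×(639.4⁴ − 313.7⁴).
T⁴ − T₀⁴ = 1.67144×10¹¹ − 9.68407×10⁹ = 1.57460×10¹¹ K⁴, so P_net = 1.24×10³ W.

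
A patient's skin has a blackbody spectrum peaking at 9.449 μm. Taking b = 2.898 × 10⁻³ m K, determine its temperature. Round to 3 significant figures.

Wien's law gives T = b/λ_max = (2.898×10⁻³ m·K)/(9.449×10⁻⁶ m) = 307 K.

T ≈ 307 K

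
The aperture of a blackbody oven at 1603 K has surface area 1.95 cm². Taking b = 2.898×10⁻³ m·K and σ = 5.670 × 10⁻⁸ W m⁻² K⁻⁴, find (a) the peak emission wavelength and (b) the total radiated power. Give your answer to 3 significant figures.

λ_max ≈ 1.81×10³ nm; P ≈ 73.0 W

(a) λ_max = b/T = 2.898×10⁻³/1603 = 1.808×10⁻⁶ m = 1.81×10³ nm.
Area A = 1.95 cm² = 1.95×10⁻⁴ m².
(b) P = σAT⁴ = 5.670×10⁻⁸×1.95×10⁻⁴×(1603)⁴ = 73.0 W.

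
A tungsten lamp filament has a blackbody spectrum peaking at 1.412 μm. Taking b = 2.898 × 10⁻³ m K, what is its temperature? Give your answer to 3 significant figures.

T ≈ 2.05×10³ K

Wien's law gives T = b/λ_max = (2.898×10⁻³ m·K)/(1.412×10⁻⁶ m) = 2.05×10³ K.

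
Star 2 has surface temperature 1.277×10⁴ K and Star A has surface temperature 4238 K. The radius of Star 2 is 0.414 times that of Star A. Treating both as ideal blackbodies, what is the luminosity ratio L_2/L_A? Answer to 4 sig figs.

L ∝ R²T⁴, so L_2/L_A = (R_2/R_A)²(T_2/T_A)⁴ = (0.414)² × (1.277×10⁴/4238)⁴ = 0.171396 × 82.4365 = 14.13.

L_2/L_A ≈ 14.13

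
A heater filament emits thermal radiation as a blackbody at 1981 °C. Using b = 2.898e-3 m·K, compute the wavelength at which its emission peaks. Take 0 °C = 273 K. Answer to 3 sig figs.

λ_max ≈ 1.29 μm

T = 1981 °C + 273 = 2254 K.
Wien's displacement law: λ_max = b/T = (2.898×10⁻³ m·K)/(2254 K) = 1.286×10⁻⁶ m.
That is 1.29 μm, in the infrared range.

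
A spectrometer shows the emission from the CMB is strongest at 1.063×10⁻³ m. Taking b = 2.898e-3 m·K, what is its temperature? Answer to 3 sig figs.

T ≈ 2.73 K

Wien's law gives T = b/λ_max = (2.898×10⁻³ m·K)/(1.063×10⁻³ m) = 2.73 K.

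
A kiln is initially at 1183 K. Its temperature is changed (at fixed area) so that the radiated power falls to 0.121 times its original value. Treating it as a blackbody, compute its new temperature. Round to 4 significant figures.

P ∝ T⁴, so T₂/T₁ = (P₂/P₁)^(1/4) = (0.121)^(1/4) = 0.589789.
T₂ = 1183 × 0.589789 = 697.7 K.

T₂ ≈ 697.7 K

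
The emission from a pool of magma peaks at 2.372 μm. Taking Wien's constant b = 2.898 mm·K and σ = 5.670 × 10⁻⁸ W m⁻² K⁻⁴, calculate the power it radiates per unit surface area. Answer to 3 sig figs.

I ≈ 1.26×10⁵ W/m²

Wien's law: T = b/λ_max = 2.898×10⁻³/2.372×10⁻⁶ = 1221.75 K.
Then I = σT⁴ = 5.670×10⁻⁸×(1221.75)⁴ = 1.26×10⁵ W/m².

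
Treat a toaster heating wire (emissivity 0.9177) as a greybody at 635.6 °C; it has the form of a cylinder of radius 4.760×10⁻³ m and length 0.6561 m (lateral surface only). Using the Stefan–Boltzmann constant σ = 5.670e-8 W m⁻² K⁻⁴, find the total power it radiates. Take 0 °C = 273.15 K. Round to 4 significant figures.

T = 635.6 °C + 273.15 = 908.75 K.
Lateral area A = 2πrL = 2π×4.760×10⁻³×0.6561 = 0.0196226 m².
P = εσAT⁴ = 0.9177 × 5.670×10⁻⁸ × 0.0196226 × (908.75)⁴ = 696.3 W.

P ≈ 696.3 W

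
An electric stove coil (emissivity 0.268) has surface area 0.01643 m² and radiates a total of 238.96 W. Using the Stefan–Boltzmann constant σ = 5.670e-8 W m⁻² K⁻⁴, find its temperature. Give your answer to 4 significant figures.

Area A = 0.01643 m².
P = εσAT⁴ ⇒ T = (P/(εσA))^(1/4) = (238.96/(0.268×5.670×10⁻⁸×0.01643))^(1/4) = 989.1 K.

T ≈ 989.1 K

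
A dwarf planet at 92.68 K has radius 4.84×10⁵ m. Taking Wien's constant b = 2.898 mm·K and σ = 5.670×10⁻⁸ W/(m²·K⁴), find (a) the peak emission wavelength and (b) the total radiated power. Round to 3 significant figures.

(a) λ_max = b/T = 2.898×10⁻³/92.68 = 3.127×10⁻⁵ m = 31.3 μm.
Surface area A = 4πR² = 4π(4.84×10⁵ m)² = 2.94375×10¹² m².
(b) P = σAT⁴ = 5.670×10⁻⁸×2.94375×10¹²×(92.68)⁴ = 1.23×10¹³ W.

λ_max ≈ 31.3 μm; P ≈ 1.23×10¹³ W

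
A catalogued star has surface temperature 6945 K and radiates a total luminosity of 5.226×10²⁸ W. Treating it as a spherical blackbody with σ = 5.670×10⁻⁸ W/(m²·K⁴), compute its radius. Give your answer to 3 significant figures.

R ≈ 5.61×10⁹ m

L = 4πR²σT⁴ ⇒ R = √(L/(4πσT⁴)).
σT⁴ = 1.31908×10⁸ W/m², so R = √(5.226×10²⁸/(4π×1.31908×10⁸)) = 5.61×10⁹ m.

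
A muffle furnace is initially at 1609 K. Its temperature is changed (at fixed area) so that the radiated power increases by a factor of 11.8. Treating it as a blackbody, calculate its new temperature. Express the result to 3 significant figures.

P ∝ T⁴, so T₂/T₁ = (P₂/P₁)^(1/4) = (11.8)^(1/4) = 1.85341.
T₂ = 1609 × 1.85341 = 2.98×10³ K.

T₂ ≈ 2.98×10³ K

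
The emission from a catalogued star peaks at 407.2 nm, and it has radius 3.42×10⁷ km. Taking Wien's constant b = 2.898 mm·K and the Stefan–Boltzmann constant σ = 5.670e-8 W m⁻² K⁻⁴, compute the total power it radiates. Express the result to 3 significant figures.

Wien's law: T = b/λ_max = 2.898×10⁻³/4.072×10⁻⁷ = 7116.90 K.
Surface area A = 4πR² = 4π(3.42×10¹⁰ m)² = 1.46981×10²² m².
Then P = σAT⁴ = 5.670×10⁻⁸×1.46981×10²²×(7116.90)⁴ = 2.14×10³⁰ W.

P ≈ 2.14×10³⁰ W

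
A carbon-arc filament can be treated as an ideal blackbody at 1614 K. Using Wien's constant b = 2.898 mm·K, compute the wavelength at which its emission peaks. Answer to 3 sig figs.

Wien's displacement law: λ_max = b/T = (2.898×10⁻³ m·K)/(1614 K) = 1.796×10⁻⁶ m.
That is 1.80×10³ nm, in the infrared range.

λ_max ≈ 1.80×10³ nm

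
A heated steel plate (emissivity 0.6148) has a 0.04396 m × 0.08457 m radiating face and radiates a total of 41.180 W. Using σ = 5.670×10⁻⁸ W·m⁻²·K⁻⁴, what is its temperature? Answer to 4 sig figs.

Area A = 0.04396 × 0.08457 = 3.7177×10⁻³ m².
P = εσAT⁴ ⇒ T = (P/(εσA))^(1/4) = (41.180/(0.6148×5.670×10⁻⁸×3.7177×10⁻³))^(1/4) = 750.8 K.

T ≈ 750.8 K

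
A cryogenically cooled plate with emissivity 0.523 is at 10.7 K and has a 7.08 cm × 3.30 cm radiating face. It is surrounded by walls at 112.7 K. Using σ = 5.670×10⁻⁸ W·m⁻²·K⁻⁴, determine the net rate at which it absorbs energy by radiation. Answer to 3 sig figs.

Area A = 0.0708 × 0.0330 = 2.3364×10⁻³ m².
Net radiated power P_net = εσA(T⁴ − T₀⁴) = 0.523×5.670×10⁻⁸×2.3364×10⁻³×(10.7⁴ − 112.7⁴).
T⁴ − T₀⁴ = 13108.0 − 1.61323×10⁸ = -1.61310×10⁸ K⁴, so P_net = -0.0112 W — negative, meaning a net gain of 0.0112 W.

Net gain ≈ 0.0112 W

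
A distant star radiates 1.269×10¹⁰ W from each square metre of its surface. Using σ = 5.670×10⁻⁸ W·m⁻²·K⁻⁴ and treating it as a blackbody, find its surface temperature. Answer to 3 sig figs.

I = σT⁴, so T = (I/σ)^(1/4) = (1.269×10¹⁰/(5.670×10⁻⁸))^(1/4) = 2.18×10⁴ K.

T ≈ 2.18×10⁴ K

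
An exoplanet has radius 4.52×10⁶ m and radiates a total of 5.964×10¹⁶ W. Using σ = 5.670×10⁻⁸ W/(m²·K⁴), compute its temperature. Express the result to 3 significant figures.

T ≈ 253 K

Surface area A = 4πR² = 4π(4.52×10⁶ m)² = 2.56736×10¹⁴ m².
P = σAT⁴ ⇒ T = (P/(σA))^(1/4) = (5.964×10¹⁶/(5.670×10⁻⁸×2.56736×10¹⁴))^(1/4) = 253 K.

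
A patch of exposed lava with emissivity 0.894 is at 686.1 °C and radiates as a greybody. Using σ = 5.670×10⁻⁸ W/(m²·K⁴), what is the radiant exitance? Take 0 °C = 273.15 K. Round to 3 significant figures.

I ≈ 4.29×10⁴ W/m²

T = 686.1 °C + 273.15 = 959.25 K.
Stefan–Boltzmann: I = εσT⁴ = 0.894 × 5.670×10⁻⁸ × (959.25)⁴ = 4.29×10⁴ W/m².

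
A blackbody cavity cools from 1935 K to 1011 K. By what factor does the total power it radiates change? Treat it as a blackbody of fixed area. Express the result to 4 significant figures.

P₂/P₁ ≈ 0.07452

P ∝ T⁴, so P₂/P₁ = (T₂/T₁)⁴ = (1011/1935)⁴ = (0.522481)⁴ = 0.07452.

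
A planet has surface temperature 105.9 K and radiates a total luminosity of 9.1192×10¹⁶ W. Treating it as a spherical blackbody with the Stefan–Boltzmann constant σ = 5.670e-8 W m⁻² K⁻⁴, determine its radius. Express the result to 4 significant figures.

R ≈ 3.190×10⁷ m

L = 4πR²σT⁴ ⇒ R = √(L/(4πσT⁴)).
σT⁴ = 7.13127 W/m², so R = √(9.1192×10¹⁶/(4π×7.13127)) = 3.190×10⁷ m.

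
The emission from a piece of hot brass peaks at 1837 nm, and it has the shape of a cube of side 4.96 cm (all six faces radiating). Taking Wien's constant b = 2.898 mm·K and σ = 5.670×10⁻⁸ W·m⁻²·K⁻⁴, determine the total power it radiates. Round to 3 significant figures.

P ≈ 5.18×10³ W

Wien's law: T = b/λ_max = 2.898×10⁻³/1.837×10⁻⁶ = 1577.57 K.
Area A = 6s² = 6×(0.0496 m)² = 0.014761 m².
Then P = σAT⁴ = 5.670×10⁻⁸×0.014761×(1577.57)⁴ = 5.18×10³ W.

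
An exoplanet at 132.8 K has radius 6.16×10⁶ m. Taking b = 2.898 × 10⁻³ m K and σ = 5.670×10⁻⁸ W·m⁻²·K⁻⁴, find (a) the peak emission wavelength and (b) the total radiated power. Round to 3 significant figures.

λ_max ≈ 21.8 μm; P ≈ 8.41×10¹⁵ W

(a) λ_max = b/T = 2.898×10⁻³/132.8 = 2.182×10⁻⁵ m = 21.8 μm.
Surface area A = 4πR² = 4π(6.16×10⁶ m)² = 4.76838×10¹⁴ m².
(b) P = σAT⁴ = 5.670×10⁻⁸×4.76838×10¹⁴×(132.8)⁴ = 8.41×10¹⁵ W.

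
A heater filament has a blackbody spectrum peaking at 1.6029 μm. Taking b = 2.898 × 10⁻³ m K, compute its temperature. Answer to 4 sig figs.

T ≈ 1808 K

Wien's law gives T = b/λ_max = (2.898×10⁻³ m·K)/(1.6029×10⁻⁶ m) = 1808 K.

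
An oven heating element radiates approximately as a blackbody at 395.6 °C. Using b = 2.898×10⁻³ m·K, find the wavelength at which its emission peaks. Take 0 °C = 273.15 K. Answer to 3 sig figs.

λ_max ≈ 4.33 μm

T = 395.6 °C + 273.15 = 668.75 K.
Wien's displacement law: λ_max = b/T = (2.898×10⁻³ m·K)/(668.75 K) = 4.333×10⁻⁶ m.
That is 4.33 μm, in the infrared range.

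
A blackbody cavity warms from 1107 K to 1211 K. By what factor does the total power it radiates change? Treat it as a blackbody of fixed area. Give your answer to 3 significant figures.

P ∝ T⁴, so P₂/P₁ = (T₂/T₁)⁴ = (1211/1107)⁴ = (1.09395)⁴ = 1.43.

P₂/P₁ ≈ 1.43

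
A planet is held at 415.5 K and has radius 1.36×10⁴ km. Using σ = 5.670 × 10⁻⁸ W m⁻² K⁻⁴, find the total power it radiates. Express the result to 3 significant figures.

Surface area A = 4πR² = 4π(1.36×10⁷ m)² = 2.32428×10¹⁵ m².
P = σAT⁴ = 5.670×10⁻⁸ × 2.32428×10¹⁵ × (415.5)⁴ = 3.93×10¹⁸ W.

P ≈ 3.93×10¹⁸ W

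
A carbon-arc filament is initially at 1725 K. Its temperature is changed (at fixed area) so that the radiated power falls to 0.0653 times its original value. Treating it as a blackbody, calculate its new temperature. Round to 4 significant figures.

T₂ ≈ 872.0 K

P ∝ T⁴, so T₂/T₁ = (P₂/P₁)^(1/4) = (0.0653)^(1/4) = 0.505508.
T₂ = 1725 × 0.505508 = 872.0 K.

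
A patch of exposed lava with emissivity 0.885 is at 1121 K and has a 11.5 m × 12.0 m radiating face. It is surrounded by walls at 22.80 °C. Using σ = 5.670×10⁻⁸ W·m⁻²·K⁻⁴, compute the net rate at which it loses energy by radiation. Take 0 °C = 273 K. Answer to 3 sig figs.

Surroundings: T = 22.80 °C + 273 = 295.80 K.
Area A = 11.5 × 12.0 = 138 m².
Net radiated power P_net = εσA(T⁴ − T₀⁴) = 0.885×5.670×10⁻⁸×138×(1121⁴ − 295.80⁴).
T⁴ − T₀⁴ = 1.57915×10¹² − 7.65584×10⁹ = 1.57149×10¹² K⁴, so P_net = 1.09×10⁷ W.

Net loss ≈ 1.09×10⁷ W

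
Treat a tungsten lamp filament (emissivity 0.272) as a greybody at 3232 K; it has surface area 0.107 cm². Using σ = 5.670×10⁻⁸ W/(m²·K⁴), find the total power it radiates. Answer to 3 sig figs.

Area A = 0.107 cm² = 1.07×10⁻⁵ m².
P = εσAT⁴ = 0.272 × 5.670×10⁻⁸ × 1.07×10⁻⁵ × (3232)⁴ = 18.0 W.

P ≈ 18.0 W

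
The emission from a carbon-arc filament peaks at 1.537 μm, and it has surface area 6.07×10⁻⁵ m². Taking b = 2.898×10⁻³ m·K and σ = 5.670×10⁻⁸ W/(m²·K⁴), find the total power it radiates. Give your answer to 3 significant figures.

Wien's law: T = b/λ_max = 2.898×10⁻³/1.537×10⁻⁶ = 1885.49 K.
Area A = 6.07×10⁻⁵ m².
Then P = σAT⁴ = 5.670×10⁻⁸×6.07×10⁻⁵×(1885.49)⁴ = 43.5 W.

P ≈ 43.5 W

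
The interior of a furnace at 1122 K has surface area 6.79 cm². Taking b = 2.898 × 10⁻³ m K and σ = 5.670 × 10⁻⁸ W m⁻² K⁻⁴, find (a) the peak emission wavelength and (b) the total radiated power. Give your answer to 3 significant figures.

λ_max ≈ 2.58×10³ nm; P ≈ 61.0 W

(a) λ_max = b/T = 2.898×10⁻³/1122 = 2.583×10⁻⁶ m = 2.58×10³ nm.
Area A = 6.79 cm² = 6.79×10⁻⁴ m².
(b) P = σAT⁴ = 5.670×10⁻⁸×6.79×10⁻⁴×(1122)⁴ = 61.0 W.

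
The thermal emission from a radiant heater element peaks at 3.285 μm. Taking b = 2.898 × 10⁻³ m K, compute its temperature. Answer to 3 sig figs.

T ≈ 882 K

Wien's law gives T = b/λ_max = (2.898×10⁻³ m·K)/(3.285×10⁻⁶ m) = 882 K.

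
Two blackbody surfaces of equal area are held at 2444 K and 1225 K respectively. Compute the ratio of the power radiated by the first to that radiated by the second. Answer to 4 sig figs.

With equal areas, P₁/P₂ = (T₁/T₂)⁴ = (2444/1225)⁴ = 15.84.

P₁/P₂ ≈ 15.84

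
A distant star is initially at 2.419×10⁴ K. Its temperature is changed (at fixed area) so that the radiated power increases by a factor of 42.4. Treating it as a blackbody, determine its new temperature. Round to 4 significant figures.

P ∝ T⁴, so T₂/T₁ = (P₂/P₁)^(1/4) = (42.4)^(1/4) = 2.55177.
T₂ = 2.419×10⁴ × 2.55177 = 6.173×10⁴ K.

T₂ ≈ 6.173×10⁴ K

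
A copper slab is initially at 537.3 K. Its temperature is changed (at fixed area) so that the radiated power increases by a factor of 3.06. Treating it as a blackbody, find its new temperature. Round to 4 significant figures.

P ∝ T⁴, so T₂/T₁ = (P₂/P₁)^(1/4) = (3.06)^(1/4) = 1.32261.
T₂ = 537.3 × 1.32261 = 710.6 K.

T₂ ≈ 710.6 K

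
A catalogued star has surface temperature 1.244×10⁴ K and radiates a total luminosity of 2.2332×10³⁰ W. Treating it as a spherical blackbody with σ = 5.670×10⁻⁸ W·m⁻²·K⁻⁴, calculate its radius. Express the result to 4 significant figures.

R ≈ 1.144×10¹⁰ m

L = 4πR²σT⁴ ⇒ R = √(L/(4πσT⁴)).
σT⁴ = 1.35789×10⁹ W/m², so R = √(2.2332×10³⁰/(4π×1.35789×10⁹)) = 1.144×10¹⁰ m.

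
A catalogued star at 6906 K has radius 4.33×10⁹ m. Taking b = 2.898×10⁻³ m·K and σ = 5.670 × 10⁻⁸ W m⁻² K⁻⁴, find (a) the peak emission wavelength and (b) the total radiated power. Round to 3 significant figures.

(a) λ_max = b/T = 2.898×10⁻³/6906 = 4.196×10⁻⁷ m = 420 nm.
Surface area A = 4πR² = 4π(4.33×10⁹ m)² = 2.35606×10²⁰ m².
(b) P = σAT⁴ = 5.670×10⁻⁸×2.35606×10²⁰×(6906)⁴ = 3.04×10²⁸ W.

λ_max ≈ 420 nm; P ≈ 3.04×10²⁸ W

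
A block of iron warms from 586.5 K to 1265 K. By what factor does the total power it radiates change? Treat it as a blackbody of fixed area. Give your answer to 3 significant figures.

P₂/P₁ ≈ 21.6

P ∝ T⁴, so P₂/P₁ = (T₂/T₁)⁴ = (1265/586.5)⁴ = (2.15686)⁴ = 21.6.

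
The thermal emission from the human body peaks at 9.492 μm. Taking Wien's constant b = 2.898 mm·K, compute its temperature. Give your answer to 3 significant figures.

Wien's law gives T = b/λ_max = (2.898×10⁻³ m·K)/(9.492×10⁻⁶ m) = 305 K.

T ≈ 305 K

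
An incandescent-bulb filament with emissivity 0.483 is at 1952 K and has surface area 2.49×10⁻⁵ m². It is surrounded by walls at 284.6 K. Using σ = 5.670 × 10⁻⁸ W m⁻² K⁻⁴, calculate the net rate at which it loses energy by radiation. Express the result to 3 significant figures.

Area A = 2.49×10⁻⁵ m².
Net radiated power P_net = εσA(T⁴ − T₀⁴) = 0.483×5.670×10⁻⁸×2.49×10⁻⁵×(1952⁴ − 284.6⁴).
T⁴ − T₀⁴ = 1.45184×10¹³ − 6.56054×10⁹ = 1.45118×10¹³ K⁴, so P_net = 9.90 W.

Net loss ≈ 9.90 W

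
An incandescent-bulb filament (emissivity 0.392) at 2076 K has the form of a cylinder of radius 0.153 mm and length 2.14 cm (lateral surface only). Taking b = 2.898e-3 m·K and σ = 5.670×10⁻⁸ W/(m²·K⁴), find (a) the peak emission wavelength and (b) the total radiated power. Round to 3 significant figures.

λ_max ≈ 1.40×10³ nm; P ≈ 8.49 W

(a) λ_max = b/T = 2.898×10⁻³/2076 = 1.396×10⁻⁶ m = 1.40×10³ nm.
Lateral area A = 2πrL = 2π×1.53×10⁻⁴×0.0214 = 2.05724×10⁻⁵ m².
(b) P = εσAT⁴ = 0.392×5.670×10⁻⁸×2.05724×10⁻⁵×(2076)⁴ = 8.49 W.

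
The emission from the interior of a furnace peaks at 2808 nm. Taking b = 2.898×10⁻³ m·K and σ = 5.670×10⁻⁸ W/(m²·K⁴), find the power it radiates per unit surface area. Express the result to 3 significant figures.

Wien's law: T = b/λ_max = 2.898×10⁻³/2.808×10⁻⁶ = 1032.05 K.
Then I = σT⁴ = 5.670×10⁻⁸×(1032.05)⁴ = 6.43×10⁴ W/m².

I ≈ 6.43×10⁴ W/m²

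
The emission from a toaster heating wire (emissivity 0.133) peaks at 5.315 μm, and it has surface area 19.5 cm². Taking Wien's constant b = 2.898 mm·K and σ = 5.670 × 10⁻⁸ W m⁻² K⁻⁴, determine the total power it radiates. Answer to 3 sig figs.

Wien's law: T = b/λ_max = 2.898×10⁻³/5.315×10⁻⁶ = 545.249 K.
Area A = 19.5 cm² = 1.95×10⁻³ m².
Then P = εσAT⁴ = 0.133×5.670×10⁻⁸×1.95×10⁻³×(545.249)⁴ = 1.30 W.

P ≈ 1.30 W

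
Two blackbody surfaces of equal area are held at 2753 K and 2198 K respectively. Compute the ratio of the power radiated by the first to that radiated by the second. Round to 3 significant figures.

P₁/P₂ ≈ 2.46

With equal areas, P₁/P₂ = (T₁/T₂)⁴ = (2753/2198)⁴ = 2.46.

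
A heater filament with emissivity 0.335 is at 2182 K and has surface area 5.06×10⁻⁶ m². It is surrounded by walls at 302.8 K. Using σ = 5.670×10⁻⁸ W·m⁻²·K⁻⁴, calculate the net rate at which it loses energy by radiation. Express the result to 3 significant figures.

Area A = 5.06×10⁻⁶ m².
Net radiated power P_net = εσA(T⁴ − T₀⁴) = 0.335×5.670×10⁻⁸×5.06×10⁻⁶×(2182⁴ − 302.8⁴).
T⁴ − T₀⁴ = 2.26683×10¹³ − 8.40666×10⁹ = 2.26599×10¹³ K⁴, so P_net = 2.18 W.

Net loss ≈ 2.18 W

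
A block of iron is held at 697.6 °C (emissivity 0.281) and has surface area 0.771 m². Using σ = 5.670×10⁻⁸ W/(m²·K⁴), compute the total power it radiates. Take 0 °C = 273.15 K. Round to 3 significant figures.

T = 697.6 °C + 273.15 = 970.75 K.
Area A = 0.771 m².
P = εσAT⁴ = 0.281 × 5.670×10⁻⁸ × 0.771 × (970.75)⁴ = 1.09×10⁴ W.

P ≈ 1.09×10⁴ W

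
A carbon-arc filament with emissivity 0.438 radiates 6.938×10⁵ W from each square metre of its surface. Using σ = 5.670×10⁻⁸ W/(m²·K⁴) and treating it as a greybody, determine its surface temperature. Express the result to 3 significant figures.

T ≈ 2.30×10³ K

I = εσT⁴, so T = (I/εσ)^(1/4) = (6.938×10⁵/(0.438×5.670×10⁻⁸))^(1/4) = 2.30×10³ K.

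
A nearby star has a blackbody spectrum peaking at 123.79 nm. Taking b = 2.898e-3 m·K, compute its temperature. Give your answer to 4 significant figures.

T ≈ 2.341×10⁴ K

Wien's law gives T = b/λ_max = (2.898×10⁻³ m·K)/(1.2379×10⁻⁷ m) = 2.341×10⁴ K.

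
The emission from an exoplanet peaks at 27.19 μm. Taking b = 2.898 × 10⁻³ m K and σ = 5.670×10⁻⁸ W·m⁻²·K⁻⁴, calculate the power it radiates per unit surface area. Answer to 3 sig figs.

I ≈ 7.32 W/m²

Wien's law: T = b/λ_max = 2.898×10⁻³/2.719×10⁻⁵ = 106.583 K.
Then I = σT⁴ = 5.670×10⁻⁸×(106.583)⁴ = 7.32 W/m².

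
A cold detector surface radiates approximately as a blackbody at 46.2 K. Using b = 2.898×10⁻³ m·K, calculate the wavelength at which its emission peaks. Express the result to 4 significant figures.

λ_max ≈ 62.73 μm

Wien's displacement law: λ_max = b/T = (2.898×10⁻³ m·K)/(46.2 K) = 6.2727×10⁻⁵ m.
That is 62.73 μm, in the infrared range.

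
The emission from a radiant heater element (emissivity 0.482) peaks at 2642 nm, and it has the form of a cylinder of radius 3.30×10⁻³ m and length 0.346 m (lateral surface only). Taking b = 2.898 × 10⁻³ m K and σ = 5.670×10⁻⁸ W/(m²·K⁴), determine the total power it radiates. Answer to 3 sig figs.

P ≈ 284 W

Wien's law: T = b/λ_max = 2.898×10⁻³/2.642×10⁻⁶ = 1096.90 K.
Lateral area A = 2πrL = 2π×3.30×10⁻³×0.346 = 7.17414×10⁻³ m².
Then P = εσAT⁴ = 0.482×5.670×10⁻⁸×7.17414×10⁻³×(1096.90)⁴ = 284 W.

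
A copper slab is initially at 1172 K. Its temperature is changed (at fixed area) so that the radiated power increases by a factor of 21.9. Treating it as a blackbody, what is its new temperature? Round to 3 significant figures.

P ∝ T⁴, so T₂/T₁ = (P₂/P₁)^(1/4) = (21.9)^(1/4) = 2.16327.
T₂ = 1172 × 2.16327 = 2.54×10³ K.

T₂ ≈ 2.54×10³ K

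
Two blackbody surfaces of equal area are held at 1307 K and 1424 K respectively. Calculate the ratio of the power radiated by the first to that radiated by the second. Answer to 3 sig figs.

With equal areas, P₁/P₂ = (T₁/T₂)⁴ = (1307/1424)⁴ = 0.710.

P₁/P₂ ≈ 0.710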